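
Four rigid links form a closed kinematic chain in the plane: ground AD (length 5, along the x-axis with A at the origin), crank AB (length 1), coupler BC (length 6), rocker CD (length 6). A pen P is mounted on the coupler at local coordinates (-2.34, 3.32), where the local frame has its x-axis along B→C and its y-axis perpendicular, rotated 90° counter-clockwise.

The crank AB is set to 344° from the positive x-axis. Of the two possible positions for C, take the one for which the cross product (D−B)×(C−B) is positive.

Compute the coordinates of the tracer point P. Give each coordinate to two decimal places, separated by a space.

-2.87 -1.62

A=(0,0), D=(5.00,0)
B = A + 1.00·(cos344°, sin344°) = (0.9613, -0.2756)
|BD| = 4.0481
circle(B,6.00) ∩ circle(D,6.00): a=2.0241, h=5.6483
  candidates: C₊=(2.5960,5.4974) cross=22.865; C₋=(3.3652,-5.7730) cross=-22.865
  mode + wants cross > 0 → take C=(2.5960,5.4974) (cross=22.865)
ex = (C−B)/|BC| = (0.2725,0.9622); ey = (-0.9622,0.2725)
P = B + -2.34·ex + 3.32·ey = (-2.8707,-1.6225)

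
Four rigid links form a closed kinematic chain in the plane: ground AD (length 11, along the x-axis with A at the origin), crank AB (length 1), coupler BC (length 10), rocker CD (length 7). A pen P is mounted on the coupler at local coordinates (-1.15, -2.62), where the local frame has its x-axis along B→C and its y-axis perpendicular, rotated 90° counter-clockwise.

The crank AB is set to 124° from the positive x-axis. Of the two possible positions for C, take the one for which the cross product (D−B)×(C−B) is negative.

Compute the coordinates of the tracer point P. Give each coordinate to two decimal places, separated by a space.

-3.15 -0.39

A=(0,0), D=(11.00,0)
B = A + 1.00·(cos124°, sin124°) = (-0.5592, 0.8290)
|BD| = 11.5889
circle(B,10.00) ∩ circle(D,7.00): a=7.9948, h=6.0069
  candidates: C₊=(7.8449,6.2486) cross=69.613; C₋=(6.9854,-5.7344) cross=-69.613
  mode - wants cross < 0 → take C=(6.9854,-5.7344) (cross=-69.613)
ex = (C−B)/|BC| = (0.7545,-0.6563); ey = (0.6563,0.7545)
P = B + -1.15·ex + -2.62·ey = (-3.1464,-0.3929)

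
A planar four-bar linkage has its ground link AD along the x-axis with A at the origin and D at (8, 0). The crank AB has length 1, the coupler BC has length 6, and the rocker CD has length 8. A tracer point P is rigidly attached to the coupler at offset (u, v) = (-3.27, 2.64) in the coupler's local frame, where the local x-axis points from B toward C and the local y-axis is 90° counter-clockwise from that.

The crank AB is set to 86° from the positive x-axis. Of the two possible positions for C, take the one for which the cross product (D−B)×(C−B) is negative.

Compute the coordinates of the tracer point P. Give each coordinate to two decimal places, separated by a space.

1.79 4.83

A=(0,0), D=(8.00,0)
B = A + 1.00·(cos86°, sin86°) = (0.0698, 0.9976)
|BD| = 7.9927
circle(B,6.00) ∩ circle(D,8.00): a=2.2448, h=5.5643
  candidates: C₊=(2.9915,6.2381) cross=44.474; C₋=(1.6025,-4.8034) cross=-44.474
  mode - wants cross < 0 → take C=(1.6025,-4.8034) (cross=-44.474)
ex = (C−B)/|BC| = (0.2555,-0.9668); ey = (0.9668,0.2555)
P = B + -3.27·ex + 2.64·ey = (1.7868,4.8335)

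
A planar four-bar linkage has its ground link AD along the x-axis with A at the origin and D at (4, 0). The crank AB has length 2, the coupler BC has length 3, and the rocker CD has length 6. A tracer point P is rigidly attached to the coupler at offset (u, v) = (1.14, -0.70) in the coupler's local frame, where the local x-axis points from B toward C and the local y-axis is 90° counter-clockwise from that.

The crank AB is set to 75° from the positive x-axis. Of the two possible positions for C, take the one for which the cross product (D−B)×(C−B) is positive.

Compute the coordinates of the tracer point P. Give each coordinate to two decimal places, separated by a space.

A=(0,0), D=(4.00,0)
B = A + 2.00·(cos75°, sin75°) = (0.5176, 1.9319)
|BD| = 3.9823
circle(B,3.00) ∩ circle(D,6.00): a=-1.3988, h=2.6539
  candidates: C₊=(0.5819,4.9312) cross=10.569; C₋=(-1.9930,0.2897) cross=-10.569
  mode + wants cross > 0 → take C=(0.5819,4.9312) (cross=10.569)
ex = (C−B)/|BC| = (0.0214,0.9998); ey = (-0.9998,0.0214)
P = B + 1.14·ex + -0.70·ey = (1.2419,3.0566)

1.24 3.06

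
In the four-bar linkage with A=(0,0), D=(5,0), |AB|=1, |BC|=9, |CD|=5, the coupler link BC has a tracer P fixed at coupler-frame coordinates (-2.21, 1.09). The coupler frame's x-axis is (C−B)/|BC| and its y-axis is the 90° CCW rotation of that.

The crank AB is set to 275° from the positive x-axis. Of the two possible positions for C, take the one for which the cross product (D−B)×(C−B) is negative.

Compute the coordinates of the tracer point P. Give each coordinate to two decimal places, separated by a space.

-1.78 0.61

A=(0,0), D=(5.00,0)
B = A + 1.00·(cos275°, sin275°) = (0.0872, -0.9962)
|BD| = 5.0128
circle(B,9.00) ∩ circle(D,5.00): a=8.0921, h=3.9393
  candidates: C₊=(7.2350,4.4727) cross=19.747; C₋=(8.8007,-3.2488) cross=-19.747
  mode - wants cross < 0 → take C=(8.8007,-3.2488) (cross=-19.747)
ex = (C−B)/|BC| = (0.9682,-0.2503); ey = (0.2503,0.9682)
P = B + -2.21·ex + 1.09·ey = (-1.7797,0.6123)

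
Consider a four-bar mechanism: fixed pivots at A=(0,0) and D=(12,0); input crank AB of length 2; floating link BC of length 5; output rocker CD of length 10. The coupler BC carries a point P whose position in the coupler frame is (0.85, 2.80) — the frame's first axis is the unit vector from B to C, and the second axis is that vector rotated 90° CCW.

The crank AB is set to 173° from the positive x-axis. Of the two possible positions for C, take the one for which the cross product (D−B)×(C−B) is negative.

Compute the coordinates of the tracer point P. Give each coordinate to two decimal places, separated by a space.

0.20 2.19

A=(0,0), D=(12.00,0)
B = A + 2.00·(cos173°, sin173°) = (-1.9851, 0.2437)
|BD| = 13.9872
circle(B,5.00) ∩ circle(D,10.00): a=4.3126, h=2.5301
  candidates: C₊=(2.3709,2.6983) cross=35.390; C₋=(2.2828,-2.3612) cross=-35.390
  mode - wants cross < 0 → take C=(2.2828,-2.3612) (cross=-35.390)
ex = (C−B)/|BC| = (0.8536,-0.5210); ey = (0.5210,0.8536)
P = B + 0.85·ex + 2.80·ey = (0.1992,2.1909)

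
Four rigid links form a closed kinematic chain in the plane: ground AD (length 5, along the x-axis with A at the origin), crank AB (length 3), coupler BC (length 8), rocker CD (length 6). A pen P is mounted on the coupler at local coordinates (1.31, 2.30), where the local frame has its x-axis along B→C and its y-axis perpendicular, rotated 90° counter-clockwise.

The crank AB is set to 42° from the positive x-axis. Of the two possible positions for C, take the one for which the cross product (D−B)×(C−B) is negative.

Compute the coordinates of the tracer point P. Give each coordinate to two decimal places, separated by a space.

A=(0,0), D=(5.00,0)
B = A + 3.00·(cos42°, sin42°) = (2.2294, 2.0074)
|BD| = 3.4214
circle(B,8.00) ∩ circle(D,6.00): a=5.8026, h=5.5072
  candidates: C₊=(10.1595,3.0625) cross=18.842; C₋=(3.6971,-5.8568) cross=-18.842
  mode - wants cross < 0 → take C=(3.6971,-5.8568) (cross=-18.842)
ex = (C−B)/|BC| = (0.1835,-0.9830); ey = (0.9830,0.1835)
P = B + 1.31·ex + 2.30·ey = (4.7307,1.1416)

4.73 1.14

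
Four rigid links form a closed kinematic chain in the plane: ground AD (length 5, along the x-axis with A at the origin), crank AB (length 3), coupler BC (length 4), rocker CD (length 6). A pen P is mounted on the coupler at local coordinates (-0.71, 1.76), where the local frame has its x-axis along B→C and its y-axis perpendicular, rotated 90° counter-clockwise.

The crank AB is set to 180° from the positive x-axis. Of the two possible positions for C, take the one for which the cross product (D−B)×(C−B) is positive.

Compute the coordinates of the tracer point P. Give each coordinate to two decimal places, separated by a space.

-4.77 0.69

A=(0,0), D=(5.00,0)
B = A + 3.00·(cos180°, sin180°) = (-3.0000, 0.0000)
|BD| = 8.0000
circle(B,4.00) ∩ circle(D,6.00): a=2.7500, h=2.9047
  candidates: C₊=(-0.2500,2.9047) cross=23.238; C₋=(-0.2500,-2.9047) cross=-23.238
  mode + wants cross > 0 → take C=(-0.2500,2.9047) (cross=23.238)
ex = (C−B)/|BC| = (0.6875,0.7262); ey = (-0.7262,0.6875)
P = B + -0.71·ex + 1.76·ey = (-4.7662,0.6944)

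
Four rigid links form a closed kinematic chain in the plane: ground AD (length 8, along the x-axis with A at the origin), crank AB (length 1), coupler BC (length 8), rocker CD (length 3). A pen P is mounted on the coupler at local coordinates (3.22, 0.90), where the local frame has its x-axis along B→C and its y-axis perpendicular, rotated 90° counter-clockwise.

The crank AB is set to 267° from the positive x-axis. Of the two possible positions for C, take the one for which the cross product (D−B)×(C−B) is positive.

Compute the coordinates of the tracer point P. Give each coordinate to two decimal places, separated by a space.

A=(0,0), D=(8.00,0)
B = A + 1.00·(cos267°, sin267°) = (-0.0523, -0.9986)
|BD| = 8.1140
circle(B,8.00) ∩ circle(D,3.00): a=7.4462, h=2.9247
  candidates: C₊=(6.9773,2.8203) cross=23.731; C₋=(7.6972,-2.9847) cross=-23.731
  mode + wants cross > 0 → take C=(6.9773,2.8203) (cross=23.731)
ex = (C−B)/|BC| = (0.8787,0.4774); ey = (-0.4774,0.8787)
P = B + 3.22·ex + 0.90·ey = (2.3475,1.3293)

2.35 1.33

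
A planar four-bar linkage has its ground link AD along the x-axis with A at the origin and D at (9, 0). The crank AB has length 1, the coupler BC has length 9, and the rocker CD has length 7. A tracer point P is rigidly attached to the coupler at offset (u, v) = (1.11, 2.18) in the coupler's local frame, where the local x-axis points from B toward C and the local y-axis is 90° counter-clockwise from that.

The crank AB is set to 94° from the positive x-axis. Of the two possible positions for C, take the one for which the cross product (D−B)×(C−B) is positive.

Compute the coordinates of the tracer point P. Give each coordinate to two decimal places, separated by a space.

-0.59 3.39

A=(0,0), D=(9.00,0)
B = A + 1.00·(cos94°, sin94°) = (-0.0698, 0.9976)
|BD| = 9.1245
circle(B,9.00) ∩ circle(D,7.00): a=6.3158, h=6.4118
  candidates: C₊=(6.9091,6.6804) cross=58.504; C₋=(5.5071,-6.0663) cross=-58.504
  mode + wants cross > 0 → take C=(6.9091,6.6804) (cross=58.504)
ex = (C−B)/|BC| = (0.7754,0.6314); ey = (-0.6314,0.7754)
P = B + 1.11·ex + 2.18·ey = (-0.5855,3.3889)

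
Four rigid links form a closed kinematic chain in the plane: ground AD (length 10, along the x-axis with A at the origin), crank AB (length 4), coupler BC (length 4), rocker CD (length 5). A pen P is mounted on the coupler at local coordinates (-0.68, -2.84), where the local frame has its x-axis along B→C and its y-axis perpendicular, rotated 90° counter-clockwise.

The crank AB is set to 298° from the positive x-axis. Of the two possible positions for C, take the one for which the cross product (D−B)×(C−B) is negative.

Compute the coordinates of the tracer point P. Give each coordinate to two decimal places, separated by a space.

A=(0,0), D=(10.00,0)
B = A + 4.00·(cos298°, sin298°) = (1.8779, -3.5318)
|BD| = 8.8568
circle(B,4.00) ∩ circle(D,5.00): a=3.9203, h=0.7945
  candidates: C₊=(5.1562,-1.2399) cross=7.037; C₋=(5.7898,-2.6971) cross=-7.037
  mode - wants cross < 0 → take C=(5.7898,-2.6971) (cross=-7.037)
ex = (C−B)/|BC| = (0.9780,0.2087); ey = (-0.2087,0.9780)
P = B + -0.68·ex + -2.84·ey = (1.8055,-6.4512)

1.81 -6.45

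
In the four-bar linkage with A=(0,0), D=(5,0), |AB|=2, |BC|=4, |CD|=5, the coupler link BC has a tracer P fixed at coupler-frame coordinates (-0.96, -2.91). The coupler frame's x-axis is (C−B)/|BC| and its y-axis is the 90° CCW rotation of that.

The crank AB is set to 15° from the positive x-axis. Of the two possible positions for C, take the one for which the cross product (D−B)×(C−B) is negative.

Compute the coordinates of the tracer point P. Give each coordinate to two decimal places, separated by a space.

A=(0,0), D=(5.00,0)
B = A + 2.00·(cos15°, sin15°) = (1.9319, 0.5176)
|BD| = 3.1115
circle(B,4.00) ∩ circle(D,5.00): a=0.1095, h=3.9985
  candidates: C₊=(2.7050,4.4422) cross=12.441; C₋=(1.3746,-3.4434) cross=-12.441
  mode - wants cross < 0 → take C=(1.3746,-3.4434) (cross=-12.441)
ex = (C−B)/|BC| = (-0.1393,-0.9902); ey = (0.9902,-0.1393)
P = B + -0.96·ex + -2.91·ey = (-0.8160,1.8737)

-0.82 1.87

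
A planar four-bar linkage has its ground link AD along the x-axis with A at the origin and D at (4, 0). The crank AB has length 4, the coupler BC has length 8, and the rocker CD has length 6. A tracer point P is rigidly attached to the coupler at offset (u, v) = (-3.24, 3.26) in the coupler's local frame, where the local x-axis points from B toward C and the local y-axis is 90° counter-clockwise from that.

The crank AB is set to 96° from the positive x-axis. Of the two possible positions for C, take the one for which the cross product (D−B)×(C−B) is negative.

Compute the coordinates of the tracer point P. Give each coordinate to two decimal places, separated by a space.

A=(0,0), D=(4.00,0)
B = A + 4.00·(cos96°, sin96°) = (-0.4181, 3.9781)
|BD| = 5.9452
circle(B,8.00) ∩ circle(D,6.00): a=5.3274, h=5.9681
  candidates: C₊=(7.5344,4.8485) cross=35.481; C₋=(-0.4525,-4.0218) cross=-35.481
  mode - wants cross < 0 → take C=(-0.4525,-4.0218) (cross=-35.481)
ex = (C−B)/|BC| = (-0.0043,-1.0000); ey = (1.0000,-0.0043)
P = B + -3.24·ex + 3.26·ey = (2.8558,7.2040)

2.86 7.20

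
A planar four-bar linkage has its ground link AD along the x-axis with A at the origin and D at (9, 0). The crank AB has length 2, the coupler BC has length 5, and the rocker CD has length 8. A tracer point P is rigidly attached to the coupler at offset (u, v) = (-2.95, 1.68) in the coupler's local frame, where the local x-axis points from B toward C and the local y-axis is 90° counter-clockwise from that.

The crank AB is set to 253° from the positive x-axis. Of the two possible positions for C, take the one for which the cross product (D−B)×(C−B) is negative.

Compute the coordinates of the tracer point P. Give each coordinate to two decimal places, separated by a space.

-1.57 1.33

A=(0,0), D=(9.00,0)
B = A + 2.00·(cos253°, sin253°) = (-0.5847, -1.9126)
|BD| = 9.7737
circle(B,5.00) ∩ circle(D,8.00): a=2.8917, h=4.0790
  candidates: C₊=(1.4528,2.6534) cross=39.867; C₋=(3.0493,-5.3468) cross=-39.867
  mode - wants cross < 0 → take C=(3.0493,-5.3468) (cross=-39.867)
ex = (C−B)/|BC| = (0.7268,-0.6868); ey = (0.6868,0.7268)
P = B + -2.95·ex + 1.68·ey = (-1.5749,1.3346)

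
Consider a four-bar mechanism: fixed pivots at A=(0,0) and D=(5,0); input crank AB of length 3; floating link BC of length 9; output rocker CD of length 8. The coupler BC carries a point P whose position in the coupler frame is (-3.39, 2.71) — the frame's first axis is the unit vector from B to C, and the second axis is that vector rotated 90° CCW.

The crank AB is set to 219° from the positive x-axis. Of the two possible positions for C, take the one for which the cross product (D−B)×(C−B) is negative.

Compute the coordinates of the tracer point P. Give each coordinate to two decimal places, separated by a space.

A=(0,0), D=(5.00,0)
B = A + 3.00·(cos219°, sin219°) = (-2.3314, -1.8880)
|BD| = 7.5706
circle(B,9.00) ∩ circle(D,8.00): a=4.9081, h=7.5439
  candidates: C₊=(0.5403,6.6416) cross=57.112; C₋=(4.3029,-7.9696) cross=-57.112
  mode - wants cross < 0 → take C=(4.3029,-7.9696) (cross=-57.112)
ex = (C−B)/|BC| = (0.7371,-0.6757); ey = (0.6757,0.7371)
P = B + -3.39·ex + 2.71·ey = (-2.9991,2.4004)

-3.00 2.40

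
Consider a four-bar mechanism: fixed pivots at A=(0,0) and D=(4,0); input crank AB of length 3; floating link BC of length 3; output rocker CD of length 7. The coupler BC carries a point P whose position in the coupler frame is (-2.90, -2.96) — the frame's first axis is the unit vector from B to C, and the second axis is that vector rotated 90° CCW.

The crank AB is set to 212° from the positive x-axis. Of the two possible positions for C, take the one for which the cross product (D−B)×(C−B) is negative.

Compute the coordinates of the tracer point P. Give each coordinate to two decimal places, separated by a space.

A=(0,0), D=(4.00,0)
B = A + 3.00·(cos212°, sin212°) = (-2.5441, -1.5898)
|BD| = 6.7345
circle(B,3.00) ∩ circle(D,7.00): a=0.3974, h=2.9736
  candidates: C₊=(-2.8599,1.3936) cross=20.025; C₋=(-1.4560,-4.3855) cross=-20.025
  mode - wants cross < 0 → take C=(-1.4560,-4.3855) (cross=-20.025)
ex = (C−B)/|BC| = (0.3627,-0.9319); ey = (0.9319,0.3627)
P = B + -2.90·ex + -2.96·ey = (-6.3544,0.0391)

-6.35 0.04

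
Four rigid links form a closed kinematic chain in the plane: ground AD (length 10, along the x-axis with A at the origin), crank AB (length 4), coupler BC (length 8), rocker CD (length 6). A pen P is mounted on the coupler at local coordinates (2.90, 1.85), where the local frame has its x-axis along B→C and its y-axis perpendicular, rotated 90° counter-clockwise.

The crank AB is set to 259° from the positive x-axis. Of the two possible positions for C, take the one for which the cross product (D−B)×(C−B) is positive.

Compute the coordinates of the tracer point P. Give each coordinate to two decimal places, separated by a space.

A=(0,0), D=(10.00,0)
B = A + 4.00·(cos259°, sin259°) = (-0.7632, -3.9265)
|BD| = 11.4571
circle(B,8.00) ∩ circle(D,6.00): a=6.9505, h=3.9611
  candidates: C₊=(4.4088,2.1768) cross=45.383; C₋=(7.1239,-5.2657) cross=-45.383
  mode + wants cross > 0 → take C=(4.4088,2.1768) (cross=45.383)
ex = (C−B)/|BC| = (0.6465,0.7629); ey = (-0.7629,0.6465)
P = B + 2.90·ex + 1.85·ey = (-0.2998,-0.5180)

-0.30 -0.52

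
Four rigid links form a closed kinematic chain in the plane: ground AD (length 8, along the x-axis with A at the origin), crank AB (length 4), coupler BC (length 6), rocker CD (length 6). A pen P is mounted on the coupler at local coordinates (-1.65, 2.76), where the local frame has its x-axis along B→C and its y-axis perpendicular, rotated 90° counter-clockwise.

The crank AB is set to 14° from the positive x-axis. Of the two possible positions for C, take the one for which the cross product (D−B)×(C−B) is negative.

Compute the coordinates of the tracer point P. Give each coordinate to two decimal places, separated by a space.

A=(0,0), D=(8.00,0)
B = A + 4.00·(cos14°, sin14°) = (3.8812, 0.9677)
|BD| = 4.2310
circle(B,6.00) ∩ circle(D,6.00): a=2.1155, h=5.6147
  candidates: C₊=(7.2248,5.9497) cross=23.756; C₋=(4.6564,-4.9820) cross=-23.756
  mode - wants cross < 0 → take C=(4.6564,-4.9820) (cross=-23.756)
ex = (C−B)/|BC| = (0.1292,-0.9916); ey = (0.9916,0.1292)
P = B + -1.65·ex + 2.76·ey = (6.4049,2.9605)

6.40 2.96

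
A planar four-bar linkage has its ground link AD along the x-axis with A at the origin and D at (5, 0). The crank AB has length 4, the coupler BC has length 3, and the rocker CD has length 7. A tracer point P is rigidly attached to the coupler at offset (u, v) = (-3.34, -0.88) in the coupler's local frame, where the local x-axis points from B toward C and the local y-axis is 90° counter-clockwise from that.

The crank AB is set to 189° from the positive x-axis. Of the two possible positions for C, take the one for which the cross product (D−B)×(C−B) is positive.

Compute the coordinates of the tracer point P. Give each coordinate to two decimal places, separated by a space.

-5.68 -3.62

A=(0,0), D=(5.00,0)
B = A + 4.00·(cos189°, sin189°) = (-3.9508, -0.6257)
|BD| = 8.9726
circle(B,3.00) ∩ circle(D,7.00): a=2.2573, h=1.9760
  candidates: C₊=(-1.8368,1.5029) cross=17.730; C₋=(-1.5612,-2.4395) cross=-17.730
  mode + wants cross > 0 → take C=(-1.8368,1.5029) (cross=17.730)
ex = (C−B)/|BC| = (0.7047,0.7095); ey = (-0.7095,0.7047)
P = B + -3.34·ex + -0.88·ey = (-5.6799,-3.6157)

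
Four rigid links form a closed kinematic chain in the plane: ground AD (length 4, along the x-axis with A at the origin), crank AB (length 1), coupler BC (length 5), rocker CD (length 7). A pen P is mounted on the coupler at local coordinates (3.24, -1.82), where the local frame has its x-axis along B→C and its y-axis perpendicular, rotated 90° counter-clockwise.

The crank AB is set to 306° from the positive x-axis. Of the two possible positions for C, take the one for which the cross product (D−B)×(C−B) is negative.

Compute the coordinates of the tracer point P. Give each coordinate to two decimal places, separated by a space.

-1.57 -3.84

A=(0,0), D=(4.00,0)
B = A + 1.00·(cos306°, sin306°) = (0.5878, -0.8090)
|BD| = 3.5068
circle(B,5.00) ∩ circle(D,7.00): a=-1.6685, h=4.7134
  candidates: C₊=(-2.1231,3.3923) cross=16.529; C₋=(0.0517,-5.7802) cross=-16.529
  mode - wants cross < 0 → take C=(0.0517,-5.7802) (cross=-16.529)
ex = (C−B)/|BC| = (-0.1072,-0.9942); ey = (0.9942,-0.1072)
P = B + 3.24·ex + -1.82·ey = (-1.5691,-3.8352)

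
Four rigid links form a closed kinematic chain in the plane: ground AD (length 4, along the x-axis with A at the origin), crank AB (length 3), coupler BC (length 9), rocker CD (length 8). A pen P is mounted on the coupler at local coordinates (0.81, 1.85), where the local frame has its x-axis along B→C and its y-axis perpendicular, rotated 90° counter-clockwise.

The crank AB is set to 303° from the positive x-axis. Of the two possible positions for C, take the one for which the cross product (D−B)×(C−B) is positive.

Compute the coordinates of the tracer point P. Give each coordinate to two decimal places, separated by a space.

-0.38 -2.35

A=(0,0), D=(4.00,0)
B = A + 3.00·(cos303°, sin303°) = (1.6339, -2.5160)
|BD| = 3.4538
circle(B,9.00) ∩ circle(D,8.00): a=4.1880, h=7.9662
  candidates: C₊=(-1.3003,5.9922) cross=27.514; C₋=(10.3062,-4.9226) cross=-27.514
  mode + wants cross > 0 → take C=(-1.3003,5.9922) (cross=27.514)
ex = (C−B)/|BC| = (-0.3260,0.9454); ey = (-0.9454,-0.3260)
P = B + 0.81·ex + 1.85·ey = (-0.3791,-2.3534)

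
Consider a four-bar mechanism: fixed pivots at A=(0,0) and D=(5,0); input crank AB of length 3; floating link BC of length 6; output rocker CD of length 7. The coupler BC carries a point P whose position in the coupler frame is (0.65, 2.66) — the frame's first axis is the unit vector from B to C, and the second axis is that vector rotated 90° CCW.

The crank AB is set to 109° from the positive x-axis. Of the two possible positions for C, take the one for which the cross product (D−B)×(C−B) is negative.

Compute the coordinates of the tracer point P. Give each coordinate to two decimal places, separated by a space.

A=(0,0), D=(5.00,0)
B = A + 3.00·(cos109°, sin109°) = (-0.9767, 2.8366)
|BD| = 6.6157
circle(B,6.00) ∩ circle(D,7.00): a=2.3253, h=5.5311
  candidates: C₊=(3.4956,6.8364) cross=36.592; C₋=(-1.2475,-3.1573) cross=-36.592
  mode - wants cross < 0 → take C=(-1.2475,-3.1573) (cross=-36.592)
ex = (C−B)/|BC| = (-0.0451,-0.9990); ey = (0.9990,-0.0451)
P = B + 0.65·ex + 2.66·ey = (1.6512,2.0672)

1.65 2.07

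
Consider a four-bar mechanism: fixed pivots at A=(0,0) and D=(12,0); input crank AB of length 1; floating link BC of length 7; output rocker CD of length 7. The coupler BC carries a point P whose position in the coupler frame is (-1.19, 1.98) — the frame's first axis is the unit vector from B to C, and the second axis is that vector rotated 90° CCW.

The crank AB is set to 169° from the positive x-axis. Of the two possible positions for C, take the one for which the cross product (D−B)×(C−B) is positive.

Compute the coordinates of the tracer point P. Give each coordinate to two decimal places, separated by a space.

A=(0,0), D=(12.00,0)
B = A + 1.00·(cos169°, sin169°) = (-0.9816, 0.1908)
|BD| = 12.9830
circle(B,7.00) ∩ circle(D,7.00): a=6.4915, h=2.6192
  candidates: C₊=(5.5477,2.7143) cross=34.005; C₋=(5.4707,-2.5235) cross=-34.005
  mode + wants cross > 0 → take C=(5.5477,2.7143) (cross=34.005)
ex = (C−B)/|BC| = (0.9328,0.3605); ey = (-0.3605,0.9328)
P = B + -1.19·ex + 1.98·ey = (-2.8054,1.6087)

-2.81 1.61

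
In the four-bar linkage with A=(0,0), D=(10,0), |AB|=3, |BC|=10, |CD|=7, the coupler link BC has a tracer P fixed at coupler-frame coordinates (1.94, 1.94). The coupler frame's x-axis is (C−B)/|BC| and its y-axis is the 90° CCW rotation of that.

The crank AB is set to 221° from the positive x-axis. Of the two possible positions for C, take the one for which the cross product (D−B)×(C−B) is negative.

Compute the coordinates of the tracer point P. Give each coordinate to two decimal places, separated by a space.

A=(0,0), D=(10.00,0)
B = A + 3.00·(cos221°, sin221°) = (-2.2641, -1.9682)
|BD| = 12.4211
circle(B,10.00) ∩ circle(D,7.00): a=8.2635, h=5.6316
  candidates: C₊=(5.0026,4.9016) cross=69.950; C₋=(6.7873,-6.2192) cross=-69.950
  mode - wants cross < 0 → take C=(6.7873,-6.2192) (cross=-69.950)
ex = (C−B)/|BC| = (0.9051,-0.4251); ey = (0.4251,0.9051)
P = B + 1.94·ex + 1.94·ey = (0.3166,-1.0369)

0.32 -1.04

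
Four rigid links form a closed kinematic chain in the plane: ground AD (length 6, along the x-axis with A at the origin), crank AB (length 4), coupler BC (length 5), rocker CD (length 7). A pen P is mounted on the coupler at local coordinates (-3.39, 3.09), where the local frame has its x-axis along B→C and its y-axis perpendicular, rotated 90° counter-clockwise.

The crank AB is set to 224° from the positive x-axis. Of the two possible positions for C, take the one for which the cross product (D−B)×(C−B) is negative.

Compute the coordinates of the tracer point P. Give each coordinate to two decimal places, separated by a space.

A=(0,0), D=(6.00,0)
B = A + 4.00·(cos224°, sin224°) = (-2.8774, -2.7786)
|BD| = 9.3021
circle(B,5.00) ∩ circle(D,7.00): a=3.3610, h=3.7019
  candidates: C₊=(-0.7756,1.7582) cross=34.435; C₋=(1.4360,-5.3075) cross=-34.435
  mode - wants cross < 0 → take C=(1.4360,-5.3075) (cross=-34.435)
ex = (C−B)/|BC| = (0.8627,-0.5058); ey = (0.5058,0.8627)
P = B + -3.39·ex + 3.09·ey = (-4.2390,1.6016)

-4.24 1.60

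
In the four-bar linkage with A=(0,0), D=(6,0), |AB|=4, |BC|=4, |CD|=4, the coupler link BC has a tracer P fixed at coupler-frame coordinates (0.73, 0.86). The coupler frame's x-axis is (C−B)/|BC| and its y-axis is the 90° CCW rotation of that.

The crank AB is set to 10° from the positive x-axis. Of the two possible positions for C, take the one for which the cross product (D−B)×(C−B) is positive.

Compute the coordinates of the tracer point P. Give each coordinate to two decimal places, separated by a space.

3.64 1.78

A=(0,0), D=(6.00,0)
B = A + 4.00·(cos10°, sin10°) = (3.9392, 0.6946)
|BD| = 2.1747
circle(B,4.00) ∩ circle(D,4.00): a=1.0873, h=3.8494
  candidates: C₊=(6.1991,3.9950) cross=8.371; C₋=(3.7401,-3.3004) cross=-8.371
  mode + wants cross > 0 → take C=(6.1991,3.9950) (cross=8.371)
ex = (C−B)/|BC| = (0.5650,0.8251); ey = (-0.8251,0.5650)
P = B + 0.73·ex + 0.86·ey = (3.6421,1.7828)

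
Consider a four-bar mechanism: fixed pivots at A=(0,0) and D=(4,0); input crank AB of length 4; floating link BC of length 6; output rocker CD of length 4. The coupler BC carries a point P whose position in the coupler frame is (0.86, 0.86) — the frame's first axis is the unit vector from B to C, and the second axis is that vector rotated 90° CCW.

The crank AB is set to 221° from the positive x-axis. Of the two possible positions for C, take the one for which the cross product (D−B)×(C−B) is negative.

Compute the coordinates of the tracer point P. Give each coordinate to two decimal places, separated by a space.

A=(0,0), D=(4.00,0)
B = A + 4.00·(cos221°, sin221°) = (-3.0188, -2.6242)
|BD| = 7.4934
circle(B,6.00) ∩ circle(D,4.00): a=5.0812, h=3.1908
  candidates: C₊=(0.6231,2.1440) cross=23.910; C₋=(2.8580,-3.8335) cross=-23.910
  mode - wants cross < 0 → take C=(2.8580,-3.8335) (cross=-23.910)
ex = (C−B)/|BC| = (0.9795,-0.2015); ey = (0.2015,0.9795)
P = B + 0.86·ex + 0.86·ey = (-2.0032,-1.9552)

-2.00 -1.96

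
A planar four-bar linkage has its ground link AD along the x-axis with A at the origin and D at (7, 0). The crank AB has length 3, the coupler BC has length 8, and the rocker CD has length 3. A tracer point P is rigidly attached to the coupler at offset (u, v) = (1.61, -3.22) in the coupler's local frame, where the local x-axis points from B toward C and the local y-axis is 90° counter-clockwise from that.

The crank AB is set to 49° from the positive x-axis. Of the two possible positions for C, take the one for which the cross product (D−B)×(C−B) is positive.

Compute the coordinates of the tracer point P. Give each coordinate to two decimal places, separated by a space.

3.02 -1.18

A=(0,0), D=(7.00,0)
B = A + 3.00·(cos49°, sin49°) = (1.9682, 2.2641)
|BD| = 5.5177
circle(B,8.00) ∩ circle(D,3.00): a=7.7428, h=2.0123
  candidates: C₊=(9.8548,0.9220) cross=11.103; C₋=(8.2034,-2.7481) cross=-11.103
  mode + wants cross > 0 → take C=(9.8548,0.9220) (cross=11.103)
ex = (C−B)/|BC| = (0.9858,-0.1678); ey = (0.1678,0.9858)
P = B + 1.61·ex + -3.22·ey = (3.0152,-1.1803)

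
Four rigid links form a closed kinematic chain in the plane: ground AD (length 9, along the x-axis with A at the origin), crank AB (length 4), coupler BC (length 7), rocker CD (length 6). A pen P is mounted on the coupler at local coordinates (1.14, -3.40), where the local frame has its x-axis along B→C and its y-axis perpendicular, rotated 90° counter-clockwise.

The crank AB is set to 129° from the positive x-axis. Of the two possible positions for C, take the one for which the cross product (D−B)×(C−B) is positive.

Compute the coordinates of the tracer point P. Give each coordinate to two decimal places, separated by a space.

A=(0,0), D=(9.00,0)
B = A + 4.00·(cos129°, sin129°) = (-2.5173, 3.1086)
|BD| = 11.9294
circle(B,7.00) ∩ circle(D,6.00): a=6.5096, h=2.5740
  candidates: C₊=(4.4381,3.8974) cross=30.706; C₋=(3.0967,-1.0727) cross=-30.706
  mode + wants cross > 0 → take C=(4.4381,3.8974) (cross=30.706)
ex = (C−B)/|BC| = (0.9936,0.1127); ey = (-0.1127,0.9936)
P = B + 1.14·ex + -3.40·ey = (-1.0014,-0.1413)

-1.00 -0.14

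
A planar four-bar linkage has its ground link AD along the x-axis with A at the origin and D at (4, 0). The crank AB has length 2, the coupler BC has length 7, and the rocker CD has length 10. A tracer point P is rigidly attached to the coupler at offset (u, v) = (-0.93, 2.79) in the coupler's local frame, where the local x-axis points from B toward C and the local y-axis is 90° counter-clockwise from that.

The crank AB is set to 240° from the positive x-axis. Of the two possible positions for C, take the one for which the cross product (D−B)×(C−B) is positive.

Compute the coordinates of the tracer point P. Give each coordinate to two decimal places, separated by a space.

-2.66 -4.16

A=(0,0), D=(4.00,0)
B = A + 2.00·(cos240°, sin240°) = (-1.0000, -1.7321)
|BD| = 5.2915
circle(B,7.00) ∩ circle(D,10.00): a=-2.1733, h=6.6541
  candidates: C₊=(-5.2316,3.8441) cross=35.210; C₋=(-0.8755,-8.7309) cross=-35.210
  mode + wants cross > 0 → take C=(-5.2316,3.8441) (cross=35.210)
ex = (C−B)/|BC| = (-0.6045,0.7966); ey = (-0.7966,-0.6045)
P = B + -0.93·ex + 2.79·ey = (-2.6603,-4.1595)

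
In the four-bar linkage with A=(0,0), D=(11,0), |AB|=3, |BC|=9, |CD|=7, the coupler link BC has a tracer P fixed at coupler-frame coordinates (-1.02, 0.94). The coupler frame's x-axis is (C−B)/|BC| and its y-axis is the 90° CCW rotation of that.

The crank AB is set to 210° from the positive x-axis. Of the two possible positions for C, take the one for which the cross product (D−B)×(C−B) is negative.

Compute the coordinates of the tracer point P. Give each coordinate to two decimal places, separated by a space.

A=(0,0), D=(11.00,0)
B = A + 3.00·(cos210°, sin210°) = (-2.5981, -1.5000)
|BD| = 13.6806
circle(B,9.00) ∩ circle(D,7.00): a=8.0098, h=4.1040
  candidates: C₊=(4.9135,3.4575) cross=56.145; C₋=(5.8134,-4.7010) cross=-56.145
  mode - wants cross < 0 → take C=(5.8134,-4.7010) (cross=-56.145)
ex = (C−B)/|BC| = (0.9346,-0.3557); ey = (0.3557,0.9346)
P = B + -1.02·ex + 0.94·ey = (-3.2171,-0.2587)

-3.22 -0.26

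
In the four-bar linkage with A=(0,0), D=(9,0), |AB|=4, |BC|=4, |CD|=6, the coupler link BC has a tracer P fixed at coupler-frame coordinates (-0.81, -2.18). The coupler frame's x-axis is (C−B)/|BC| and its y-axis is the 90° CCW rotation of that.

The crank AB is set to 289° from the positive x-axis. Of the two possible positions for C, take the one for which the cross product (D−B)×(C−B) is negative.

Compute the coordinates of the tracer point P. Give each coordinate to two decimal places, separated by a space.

A=(0,0), D=(9.00,0)
B = A + 4.00·(cos289°, sin289°) = (1.3023, -3.7821)
|BD| = 8.5767
circle(B,4.00) ∩ circle(D,6.00): a=3.1224, h=2.5002
  candidates: C₊=(3.0022,-0.1613) cross=21.443; C₋=(5.2072,-4.6491) cross=-21.443
  mode - wants cross < 0 → take C=(5.2072,-4.6491) (cross=-21.443)
ex = (C−B)/|BC| = (0.9762,-0.2168); ey = (0.2168,0.9762)
P = B + -0.81·ex + -2.18·ey = (0.0390,-5.7347)

0.04 -5.73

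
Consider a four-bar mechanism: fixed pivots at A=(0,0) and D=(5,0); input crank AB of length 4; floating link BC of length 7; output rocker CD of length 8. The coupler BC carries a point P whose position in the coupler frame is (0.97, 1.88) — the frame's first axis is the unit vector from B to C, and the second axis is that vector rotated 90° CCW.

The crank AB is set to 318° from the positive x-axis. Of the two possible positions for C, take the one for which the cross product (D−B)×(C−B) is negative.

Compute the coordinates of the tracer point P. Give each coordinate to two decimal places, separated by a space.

4.95 -1.92

A=(0,0), D=(5.00,0)
B = A + 4.00·(cos318°, sin318°) = (2.9726, -2.6765)
|BD| = 3.3577
circle(B,7.00) ∩ circle(D,8.00): a=-0.5548, h=6.9780
  candidates: C₊=(-2.9248,1.0946) cross=23.430; C₋=(8.1999,-7.3322) cross=-23.430
  mode - wants cross < 0 → take C=(8.1999,-7.3322) (cross=-23.430)
ex = (C−B)/|BC| = (0.7468,-0.6651); ey = (0.6651,0.7468)
P = B + 0.97·ex + 1.88·ey = (4.9473,-1.9177)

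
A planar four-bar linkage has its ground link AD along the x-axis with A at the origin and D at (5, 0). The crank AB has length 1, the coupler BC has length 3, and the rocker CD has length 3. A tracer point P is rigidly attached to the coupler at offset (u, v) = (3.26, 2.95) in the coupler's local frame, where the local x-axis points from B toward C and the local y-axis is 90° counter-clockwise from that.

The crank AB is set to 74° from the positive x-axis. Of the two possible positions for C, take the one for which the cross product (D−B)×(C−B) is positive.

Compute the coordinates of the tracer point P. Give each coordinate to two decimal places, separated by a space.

A=(0,0), D=(5.00,0)
B = A + 1.00·(cos74°, sin74°) = (0.2756, 0.9613)
|BD| = 4.8212
circle(B,3.00) ∩ circle(D,3.00): a=2.4106, h=1.7858
  candidates: C₊=(2.9939,2.2306) cross=8.610; C₋=(2.2818,-1.2693) cross=-8.610
  mode + wants cross > 0 → take C=(2.9939,2.2306) (cross=8.610)
ex = (C−B)/|BC| = (0.9061,0.4231); ey = (-0.4231,0.9061)
P = B + 3.26·ex + 2.95·ey = (1.9813,5.0135)

1.98 5.01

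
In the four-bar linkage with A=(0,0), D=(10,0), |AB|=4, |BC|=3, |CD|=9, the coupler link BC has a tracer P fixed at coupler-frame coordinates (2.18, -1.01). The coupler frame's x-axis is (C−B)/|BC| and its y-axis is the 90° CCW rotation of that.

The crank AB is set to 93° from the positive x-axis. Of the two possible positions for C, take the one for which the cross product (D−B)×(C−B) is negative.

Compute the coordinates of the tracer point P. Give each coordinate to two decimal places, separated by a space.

-0.17 1.59

A=(0,0), D=(10.00,0)
B = A + 4.00·(cos93°, sin93°) = (-0.2093, 3.9945)
|BD| = 10.9630
circle(B,3.00) ∩ circle(D,9.00): a=2.1977, h=2.0421
  candidates: C₊=(2.5813,5.0954) cross=22.387; C₋=(1.0932,1.2921) cross=-22.387
  mode - wants cross < 0 → take C=(1.0932,1.2921) (cross=-22.387)
ex = (C−B)/|BC| = (0.4342,-0.9008); ey = (0.9008,0.4342)
P = B + 2.18·ex + -1.01·ey = (-0.1726,1.5922)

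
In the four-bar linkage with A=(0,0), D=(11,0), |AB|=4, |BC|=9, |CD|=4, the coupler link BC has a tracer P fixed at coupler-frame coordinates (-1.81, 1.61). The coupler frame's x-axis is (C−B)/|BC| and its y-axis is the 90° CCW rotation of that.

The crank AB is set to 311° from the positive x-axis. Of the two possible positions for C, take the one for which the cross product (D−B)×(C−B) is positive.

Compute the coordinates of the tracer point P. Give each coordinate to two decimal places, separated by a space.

A=(0,0), D=(11.00,0)
B = A + 4.00·(cos311°, sin311°) = (2.6242, -3.0188)
|BD| = 8.9032
circle(B,9.00) ∩ circle(D,4.00): a=8.1020, h=3.9189
  candidates: C₊=(8.9174,3.4151) cross=34.891; C₋=(11.5751,-3.9584) cross=-34.891
  mode + wants cross > 0 → take C=(8.9174,3.4151) (cross=34.891)
ex = (C−B)/|BC| = (0.6992,0.7149); ey = (-0.7149,0.6992)
P = B + -1.81·ex + 1.61·ey = (0.2076,-3.1870)

0.21 -3.19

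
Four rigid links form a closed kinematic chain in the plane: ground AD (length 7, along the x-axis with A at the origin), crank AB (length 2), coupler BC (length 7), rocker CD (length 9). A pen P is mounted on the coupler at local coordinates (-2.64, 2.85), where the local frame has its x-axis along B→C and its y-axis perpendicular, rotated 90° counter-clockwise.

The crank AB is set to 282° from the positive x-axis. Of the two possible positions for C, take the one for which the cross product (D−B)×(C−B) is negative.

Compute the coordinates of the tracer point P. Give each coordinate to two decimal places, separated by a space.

1.84 1.66

A=(0,0), D=(7.00,0)
B = A + 2.00·(cos282°, sin282°) = (0.4158, -1.9563)
|BD| = 6.8687
circle(B,7.00) ∩ circle(D,9.00): a=1.1049, h=6.9122
  candidates: C₊=(-0.4937,4.9844) cross=47.478; C₋=(3.4437,-8.2676) cross=-47.478
  mode - wants cross < 0 → take C=(3.4437,-8.2676) (cross=-47.478)
ex = (C−B)/|BC| = (0.4326,-0.9016); ey = (0.9016,0.4326)
P = B + -2.64·ex + 2.85·ey = (1.8435,1.6567)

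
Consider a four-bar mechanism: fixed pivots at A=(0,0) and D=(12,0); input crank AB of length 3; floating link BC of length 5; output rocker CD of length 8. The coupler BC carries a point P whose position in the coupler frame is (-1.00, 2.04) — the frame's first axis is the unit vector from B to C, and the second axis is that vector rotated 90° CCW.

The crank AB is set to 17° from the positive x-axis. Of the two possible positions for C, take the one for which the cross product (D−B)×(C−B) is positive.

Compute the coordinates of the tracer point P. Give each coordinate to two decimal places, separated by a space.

A=(0,0), D=(12.00,0)
B = A + 3.00·(cos17°, sin17°) = (2.8689, 0.8771)
|BD| = 9.1731
circle(B,5.00) ∩ circle(D,8.00): a=2.4608, h=4.3525
  candidates: C₊=(5.7346,4.9744) cross=39.926; C₋=(4.9022,-3.6908) cross=-39.926
  mode + wants cross > 0 → take C=(5.7346,4.9744) (cross=39.926)
ex = (C−B)/|BC| = (0.5731,0.8195); ey = (-0.8195,0.5731)
P = B + -1.00·ex + 2.04·ey = (0.6241,1.2269)

0.62 1.23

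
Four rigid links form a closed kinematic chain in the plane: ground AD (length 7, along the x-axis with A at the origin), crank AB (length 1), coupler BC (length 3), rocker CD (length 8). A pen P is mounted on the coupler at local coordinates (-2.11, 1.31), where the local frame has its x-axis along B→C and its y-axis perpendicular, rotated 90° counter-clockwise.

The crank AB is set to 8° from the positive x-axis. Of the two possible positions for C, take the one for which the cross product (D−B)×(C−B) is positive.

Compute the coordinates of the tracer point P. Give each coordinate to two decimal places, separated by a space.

0.92 -2.34

A=(0,0), D=(7.00,0)
B = A + 1.00·(cos8°, sin8°) = (0.9903, 0.1392)
|BD| = 6.0113
circle(B,3.00) ∩ circle(D,8.00): a=-1.5690, h=2.5570
  candidates: C₊=(-0.5191,2.7318) cross=15.371; C₋=(-0.6375,-2.3808) cross=-15.371
  mode + wants cross > 0 → take C=(-0.5191,2.7318) (cross=15.371)
ex = (C−B)/|BC| = (-0.5031,0.8642); ey = (-0.8642,-0.5031)
P = B + -2.11·ex + 1.31·ey = (0.9198,-2.3434)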